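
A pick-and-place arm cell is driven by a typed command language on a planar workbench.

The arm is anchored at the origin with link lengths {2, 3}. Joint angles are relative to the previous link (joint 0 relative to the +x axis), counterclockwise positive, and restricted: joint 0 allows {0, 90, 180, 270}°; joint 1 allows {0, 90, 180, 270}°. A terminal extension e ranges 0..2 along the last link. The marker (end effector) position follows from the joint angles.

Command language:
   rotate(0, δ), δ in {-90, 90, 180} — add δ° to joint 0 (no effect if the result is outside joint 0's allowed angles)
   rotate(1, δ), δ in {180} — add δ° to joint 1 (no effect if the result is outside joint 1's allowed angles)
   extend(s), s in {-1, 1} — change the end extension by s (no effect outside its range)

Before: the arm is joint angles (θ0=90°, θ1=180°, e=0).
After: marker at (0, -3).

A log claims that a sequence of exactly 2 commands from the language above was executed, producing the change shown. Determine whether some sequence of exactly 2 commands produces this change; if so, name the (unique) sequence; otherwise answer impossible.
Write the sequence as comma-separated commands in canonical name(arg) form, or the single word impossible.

extend(1), extend(1)

begin: joint angles (θ0=90°, θ1=180°, e=0)
[1] after extend(1): joint angles (θ0=90°, θ1=180°, e=1)
[2] after extend(1): joint angles (θ0=90°, θ1=180°, e=2)
uniquely the one of 36 2-step routes that fits.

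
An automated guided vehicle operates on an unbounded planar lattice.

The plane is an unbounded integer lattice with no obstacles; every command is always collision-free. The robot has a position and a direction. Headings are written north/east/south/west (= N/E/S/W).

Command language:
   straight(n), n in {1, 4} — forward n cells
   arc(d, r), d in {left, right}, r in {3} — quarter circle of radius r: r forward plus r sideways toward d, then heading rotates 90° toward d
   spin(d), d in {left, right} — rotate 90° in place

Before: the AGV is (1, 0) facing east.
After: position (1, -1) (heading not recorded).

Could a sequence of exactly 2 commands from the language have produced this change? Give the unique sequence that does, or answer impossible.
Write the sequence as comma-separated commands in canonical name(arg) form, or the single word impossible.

spin(right), straight(1)

key: order matters: swapping spin(right) and straight(1) lands elsewhere
initial: (1, 0) facing east
[1] after spin(right): (1, 0) facing south
[2] after straight(1): (1, -1) facing south
no other 2-command option fits: unique.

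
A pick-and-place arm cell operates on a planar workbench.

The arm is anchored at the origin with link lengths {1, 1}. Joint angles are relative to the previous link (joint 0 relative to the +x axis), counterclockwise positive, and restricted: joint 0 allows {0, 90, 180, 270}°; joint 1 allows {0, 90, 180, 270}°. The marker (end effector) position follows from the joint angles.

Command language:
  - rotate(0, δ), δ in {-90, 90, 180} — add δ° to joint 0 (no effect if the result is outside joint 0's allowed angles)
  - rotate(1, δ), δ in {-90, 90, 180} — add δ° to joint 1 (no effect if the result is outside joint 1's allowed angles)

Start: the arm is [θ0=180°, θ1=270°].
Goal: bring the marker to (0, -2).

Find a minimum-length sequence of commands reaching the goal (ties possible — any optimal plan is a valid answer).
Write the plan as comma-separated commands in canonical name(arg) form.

rotate(1, 90), rotate(0, 90)

from: [θ0=180°, θ1=270°]
1. rotate(1, 90) → [θ0=180°, θ1=0°]
2. rotate(0, 90) → [θ0=270°, θ1=0°]
shorter routes all fall short; 2 is best.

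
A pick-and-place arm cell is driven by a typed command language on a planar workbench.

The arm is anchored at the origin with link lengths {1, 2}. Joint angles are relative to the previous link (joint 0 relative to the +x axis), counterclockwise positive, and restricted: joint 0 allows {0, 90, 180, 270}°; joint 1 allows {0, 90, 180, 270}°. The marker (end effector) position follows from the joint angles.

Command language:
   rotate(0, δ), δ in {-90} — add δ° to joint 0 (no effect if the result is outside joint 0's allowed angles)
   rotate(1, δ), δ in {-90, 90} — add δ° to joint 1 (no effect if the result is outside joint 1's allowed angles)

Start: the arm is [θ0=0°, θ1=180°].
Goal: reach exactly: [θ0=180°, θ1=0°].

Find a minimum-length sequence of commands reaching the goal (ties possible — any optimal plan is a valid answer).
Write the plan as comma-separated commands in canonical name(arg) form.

initial: [θ0=0°, θ1=180°]
1. rotate(1, -90) → [θ0=0°, θ1=90°]
2. rotate(1, -90) → [θ0=0°, θ1=0°]
3. rotate(0, -90) → [θ0=270°, θ1=0°]
4. rotate(0, -90) → [θ0=180°, θ1=0°]
no 3-step plan works, so 4 is optimal.

rotate(1, -90), rotate(1, -90), rotate(0, -90), rotate(0, -90)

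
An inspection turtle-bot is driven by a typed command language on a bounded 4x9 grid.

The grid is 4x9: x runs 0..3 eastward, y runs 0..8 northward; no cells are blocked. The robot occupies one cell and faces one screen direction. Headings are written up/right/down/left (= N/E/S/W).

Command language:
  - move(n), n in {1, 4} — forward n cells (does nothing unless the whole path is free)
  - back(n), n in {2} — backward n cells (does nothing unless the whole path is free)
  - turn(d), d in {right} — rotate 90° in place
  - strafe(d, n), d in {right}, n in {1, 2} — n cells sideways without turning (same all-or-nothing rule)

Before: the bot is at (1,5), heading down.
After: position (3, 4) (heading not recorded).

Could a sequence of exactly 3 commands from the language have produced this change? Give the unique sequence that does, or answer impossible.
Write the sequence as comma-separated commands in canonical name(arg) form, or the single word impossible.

key: order matters: swapping move(1) and back(2) lands elsewhere
start: at (1,5), heading down
step 1 (move(1)): at (1,4), heading down
step 2 (turn(right)): at (1,4), heading left
step 3 (back(2)): at (3,4), heading left
all 216 alternatives checked — unique.

move(1), turn(right), back(2)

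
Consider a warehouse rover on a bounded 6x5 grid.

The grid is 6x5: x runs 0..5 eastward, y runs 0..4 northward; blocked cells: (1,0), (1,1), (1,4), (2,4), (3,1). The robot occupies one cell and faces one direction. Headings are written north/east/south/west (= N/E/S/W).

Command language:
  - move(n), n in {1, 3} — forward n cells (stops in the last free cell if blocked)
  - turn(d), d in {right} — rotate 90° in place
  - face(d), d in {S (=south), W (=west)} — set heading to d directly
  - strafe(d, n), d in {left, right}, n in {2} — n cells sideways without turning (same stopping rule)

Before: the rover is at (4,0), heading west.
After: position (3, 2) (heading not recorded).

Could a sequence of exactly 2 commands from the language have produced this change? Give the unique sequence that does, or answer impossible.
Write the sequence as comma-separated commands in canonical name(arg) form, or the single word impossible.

key: running move(1) before strafe(right, 2) would end elsewhere — order is forced
begin: at (4,0), heading west
t=1 strafe(right, 2) ⇒ at (4,2), heading west
t=2 move(1) ⇒ at (3,2), heading west
uniquely the one of 49 2-step routes that fits.

strafe(right, 2), move(1)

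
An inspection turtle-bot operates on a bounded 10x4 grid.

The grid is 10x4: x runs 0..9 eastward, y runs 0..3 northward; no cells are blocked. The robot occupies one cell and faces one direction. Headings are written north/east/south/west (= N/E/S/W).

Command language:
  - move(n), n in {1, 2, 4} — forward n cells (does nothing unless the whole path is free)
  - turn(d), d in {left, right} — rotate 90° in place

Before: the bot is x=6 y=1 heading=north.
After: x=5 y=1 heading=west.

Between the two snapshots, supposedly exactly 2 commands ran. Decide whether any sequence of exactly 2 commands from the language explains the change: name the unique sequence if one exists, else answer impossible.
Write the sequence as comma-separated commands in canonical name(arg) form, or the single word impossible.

turn(left), move(1)

key: position moved to (5,1) AND the heading swung to W — translation plus rotation needed
begin: x=6 y=1 heading=north
[1] after turn(left): x=6 y=1 heading=west
[2] after move(1): x=5 y=1 heading=west
no rival 2-sequence matches.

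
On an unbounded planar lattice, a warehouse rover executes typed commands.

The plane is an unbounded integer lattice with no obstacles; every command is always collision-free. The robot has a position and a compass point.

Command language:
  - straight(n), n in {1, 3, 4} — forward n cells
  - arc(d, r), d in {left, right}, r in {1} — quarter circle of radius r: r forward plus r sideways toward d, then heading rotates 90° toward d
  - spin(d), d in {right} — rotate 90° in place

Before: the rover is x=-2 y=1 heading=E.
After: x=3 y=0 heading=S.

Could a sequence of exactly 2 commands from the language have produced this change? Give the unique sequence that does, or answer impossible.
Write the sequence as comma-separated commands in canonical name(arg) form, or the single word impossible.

key: order matters: swapping straight(4) and arc(right, 1) lands elsewhere
t0: x=-2 y=1 heading=E
t=1 straight(4) ⇒ x=2 y=1 heading=E
t=2 arc(right, 1) ⇒ x=3 y=0 heading=S
all 36 alternatives checked — unique.

straight(4), arc(right, 1)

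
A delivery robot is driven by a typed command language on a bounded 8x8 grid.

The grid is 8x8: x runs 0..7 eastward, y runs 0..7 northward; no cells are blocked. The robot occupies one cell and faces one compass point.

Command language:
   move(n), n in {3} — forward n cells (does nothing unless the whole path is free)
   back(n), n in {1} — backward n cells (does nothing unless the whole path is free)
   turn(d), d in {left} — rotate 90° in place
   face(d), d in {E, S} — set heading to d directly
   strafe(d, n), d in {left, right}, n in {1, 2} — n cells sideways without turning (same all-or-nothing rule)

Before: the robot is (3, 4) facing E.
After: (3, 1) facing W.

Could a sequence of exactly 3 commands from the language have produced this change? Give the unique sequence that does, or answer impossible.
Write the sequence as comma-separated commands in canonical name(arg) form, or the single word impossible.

all 729 sequences checked — none match.

impossible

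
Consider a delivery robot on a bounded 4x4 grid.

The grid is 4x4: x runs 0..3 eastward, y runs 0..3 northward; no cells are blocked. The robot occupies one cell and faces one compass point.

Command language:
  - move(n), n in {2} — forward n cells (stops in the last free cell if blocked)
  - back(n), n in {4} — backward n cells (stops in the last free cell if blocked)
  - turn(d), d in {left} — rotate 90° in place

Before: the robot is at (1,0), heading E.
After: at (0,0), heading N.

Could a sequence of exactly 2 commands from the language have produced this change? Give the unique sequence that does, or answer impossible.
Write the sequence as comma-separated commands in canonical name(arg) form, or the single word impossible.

back(4), turn(left)

key: running turn(left) before back(4) would end elsewhere — order is forced
initial: at (1,0), heading E
step 1 (back(4)): at (0,0), heading E
step 2 (turn(left)): at (0,0), heading N
no other 2-command option fits: unique.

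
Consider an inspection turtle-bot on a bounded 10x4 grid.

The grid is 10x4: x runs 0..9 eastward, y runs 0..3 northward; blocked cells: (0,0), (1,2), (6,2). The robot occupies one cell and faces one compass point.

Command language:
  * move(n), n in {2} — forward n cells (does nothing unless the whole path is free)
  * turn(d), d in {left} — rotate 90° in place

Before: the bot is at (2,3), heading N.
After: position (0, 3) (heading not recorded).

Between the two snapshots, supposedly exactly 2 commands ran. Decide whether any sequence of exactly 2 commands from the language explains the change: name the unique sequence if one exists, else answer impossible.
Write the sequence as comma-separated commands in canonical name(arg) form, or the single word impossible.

key: order matters: swapping turn(left) and move(2) lands elsewhere
initial: at (2,3), heading N
1. turn(left) → at (2,3), heading W
2. move(2) → at (0,3), heading W
no other 2-command option fits: unique.

turn(left), move(2)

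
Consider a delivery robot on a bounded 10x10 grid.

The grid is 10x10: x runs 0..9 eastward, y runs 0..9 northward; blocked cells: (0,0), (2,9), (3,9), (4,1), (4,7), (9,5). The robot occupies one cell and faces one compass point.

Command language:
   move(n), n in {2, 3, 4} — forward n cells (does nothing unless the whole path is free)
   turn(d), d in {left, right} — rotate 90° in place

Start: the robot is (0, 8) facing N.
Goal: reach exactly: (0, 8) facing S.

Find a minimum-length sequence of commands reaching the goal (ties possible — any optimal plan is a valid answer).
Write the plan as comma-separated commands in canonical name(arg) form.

t0: (0, 8) facing N
1. turn(right) → (0, 8) facing E
2. turn(right) → (0, 8) facing S
no 1-step plan works, so 2 is optimal.

turn(right), turn(right)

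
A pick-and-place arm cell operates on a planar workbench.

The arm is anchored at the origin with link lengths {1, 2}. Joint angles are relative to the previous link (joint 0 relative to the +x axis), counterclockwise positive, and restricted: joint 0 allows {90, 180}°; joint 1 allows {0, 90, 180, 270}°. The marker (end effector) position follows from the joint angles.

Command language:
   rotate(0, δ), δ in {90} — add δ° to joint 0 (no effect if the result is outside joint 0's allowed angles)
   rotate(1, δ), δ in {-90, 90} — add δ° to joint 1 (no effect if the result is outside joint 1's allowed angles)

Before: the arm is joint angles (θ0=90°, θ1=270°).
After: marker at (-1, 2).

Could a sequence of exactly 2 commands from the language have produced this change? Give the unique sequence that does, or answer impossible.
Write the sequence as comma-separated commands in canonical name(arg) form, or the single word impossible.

rotate(0, 90), rotate(0, 90)

t0: joint angles (θ0=90°, θ1=270°)
1. rotate(0, 90) → joint angles (θ0=180°, θ1=270°)
2. rotate(0, 90) → joint angles (θ0=180°, θ1=270°)
all 9 alternatives checked — unique.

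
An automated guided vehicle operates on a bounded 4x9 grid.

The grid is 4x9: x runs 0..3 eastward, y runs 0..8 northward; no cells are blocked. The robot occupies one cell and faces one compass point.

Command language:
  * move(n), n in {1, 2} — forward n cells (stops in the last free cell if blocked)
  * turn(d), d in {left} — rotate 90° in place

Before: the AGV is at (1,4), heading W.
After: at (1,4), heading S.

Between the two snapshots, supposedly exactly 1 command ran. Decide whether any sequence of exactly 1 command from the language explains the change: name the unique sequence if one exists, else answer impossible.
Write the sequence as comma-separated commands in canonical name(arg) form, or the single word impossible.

turn(left)

key: (1,4) unchanged — the single command moves nothing
start: at (1,4), heading W
1. turn(left) → at (1,4), heading S
uniquely the one of 3 1-step routes that fits.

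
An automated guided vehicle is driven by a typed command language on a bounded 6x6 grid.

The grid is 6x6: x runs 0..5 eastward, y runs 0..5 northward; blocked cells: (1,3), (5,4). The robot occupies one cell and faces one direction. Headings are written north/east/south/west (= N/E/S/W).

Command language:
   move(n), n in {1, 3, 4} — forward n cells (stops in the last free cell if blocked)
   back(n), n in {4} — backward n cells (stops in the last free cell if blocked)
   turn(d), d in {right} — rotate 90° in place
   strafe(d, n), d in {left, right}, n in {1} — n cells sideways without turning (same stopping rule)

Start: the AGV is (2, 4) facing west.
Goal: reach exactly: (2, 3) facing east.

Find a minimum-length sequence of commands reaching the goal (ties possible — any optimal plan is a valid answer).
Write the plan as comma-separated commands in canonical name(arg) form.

from: (2, 4) facing west
[1] after turn(right): (2, 4) facing north
[2] after turn(right): (2, 4) facing east
[3] after strafe(right, 1): (2, 3) facing east
no 2-step plan works, so 3 is optimal.

turn(right), turn(right), strafe(right, 1)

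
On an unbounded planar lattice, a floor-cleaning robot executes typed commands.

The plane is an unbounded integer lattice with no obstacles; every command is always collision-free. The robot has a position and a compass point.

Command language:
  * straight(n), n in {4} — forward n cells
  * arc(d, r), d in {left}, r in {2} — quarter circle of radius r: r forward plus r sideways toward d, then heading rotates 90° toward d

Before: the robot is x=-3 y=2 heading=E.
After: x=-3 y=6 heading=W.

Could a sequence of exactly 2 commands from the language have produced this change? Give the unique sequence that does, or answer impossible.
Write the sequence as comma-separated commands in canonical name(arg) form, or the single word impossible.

key: cell and facing (now W) both changed — the 2 commands mix motion and turning
t0: x=-3 y=2 heading=E
t=1 arc(left, 2) ⇒ x=-1 y=4 heading=N
t=2 arc(left, 2) ⇒ x=-3 y=6 heading=W
no rival 2-sequence matches.

arc(left, 2), arc(left, 2)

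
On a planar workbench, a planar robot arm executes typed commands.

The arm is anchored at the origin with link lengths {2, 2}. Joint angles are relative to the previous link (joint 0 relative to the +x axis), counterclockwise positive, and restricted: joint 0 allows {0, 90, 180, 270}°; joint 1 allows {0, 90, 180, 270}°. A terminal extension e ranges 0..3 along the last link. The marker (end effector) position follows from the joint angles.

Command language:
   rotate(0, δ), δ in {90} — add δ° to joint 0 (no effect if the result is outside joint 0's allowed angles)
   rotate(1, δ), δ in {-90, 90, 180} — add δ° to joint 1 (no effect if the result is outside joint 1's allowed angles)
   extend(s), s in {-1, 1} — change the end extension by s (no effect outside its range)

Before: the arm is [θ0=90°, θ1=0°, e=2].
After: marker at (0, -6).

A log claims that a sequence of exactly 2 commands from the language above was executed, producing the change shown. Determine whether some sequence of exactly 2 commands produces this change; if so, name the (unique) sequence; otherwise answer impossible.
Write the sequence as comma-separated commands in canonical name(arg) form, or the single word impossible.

rotate(0, 90), rotate(0, 90)

initial: [θ0=90°, θ1=0°, e=2]
1. rotate(0, 90) → [θ0=180°, θ1=0°, e=2]
2. rotate(0, 90) → [θ0=270°, θ1=0°, e=2]
uniquely the one of 36 2-step routes that fits.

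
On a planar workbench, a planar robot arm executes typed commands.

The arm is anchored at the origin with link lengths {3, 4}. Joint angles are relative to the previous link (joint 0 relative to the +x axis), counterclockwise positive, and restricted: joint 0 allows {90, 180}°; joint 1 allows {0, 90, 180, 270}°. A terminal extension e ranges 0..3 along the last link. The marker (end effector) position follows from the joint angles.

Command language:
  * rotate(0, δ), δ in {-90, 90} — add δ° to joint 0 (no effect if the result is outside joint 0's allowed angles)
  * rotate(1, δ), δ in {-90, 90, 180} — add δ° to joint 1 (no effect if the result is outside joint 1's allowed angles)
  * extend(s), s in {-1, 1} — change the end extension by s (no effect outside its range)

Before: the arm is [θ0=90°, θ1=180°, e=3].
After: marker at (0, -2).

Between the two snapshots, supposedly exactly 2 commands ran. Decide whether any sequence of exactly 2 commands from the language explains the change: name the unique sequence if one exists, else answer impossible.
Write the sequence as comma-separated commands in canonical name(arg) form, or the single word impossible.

extend(-1), extend(-1)

initial: [θ0=90°, θ1=180°, e=3]
step 1 (extend(-1)): [θ0=90°, θ1=180°, e=2]
step 2 (extend(-1)): [θ0=90°, θ1=180°, e=1]
uniquely the one of 49 2-step routes that fits.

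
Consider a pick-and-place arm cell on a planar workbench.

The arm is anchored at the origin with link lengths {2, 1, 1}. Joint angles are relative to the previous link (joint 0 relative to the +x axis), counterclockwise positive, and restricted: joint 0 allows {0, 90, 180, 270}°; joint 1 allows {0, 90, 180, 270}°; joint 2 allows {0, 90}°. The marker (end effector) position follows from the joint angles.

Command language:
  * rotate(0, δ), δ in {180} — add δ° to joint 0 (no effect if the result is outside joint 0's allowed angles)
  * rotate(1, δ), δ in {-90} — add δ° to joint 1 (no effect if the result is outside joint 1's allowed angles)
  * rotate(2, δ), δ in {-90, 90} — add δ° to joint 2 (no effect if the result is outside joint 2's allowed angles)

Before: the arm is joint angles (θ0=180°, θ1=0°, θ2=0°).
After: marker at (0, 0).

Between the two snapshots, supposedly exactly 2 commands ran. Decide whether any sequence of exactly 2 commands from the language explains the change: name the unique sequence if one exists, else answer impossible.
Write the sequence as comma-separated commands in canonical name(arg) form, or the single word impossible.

rotate(1, -90), rotate(1, -90)

initial: joint angles (θ0=180°, θ1=0°, θ2=0°)
step 1 (rotate(1, -90)): joint angles (θ0=180°, θ1=270°, θ2=0°)
step 2 (rotate(1, -90)): joint angles (θ0=180°, θ1=180°, θ2=0°)
no other 2-command option fits: unique.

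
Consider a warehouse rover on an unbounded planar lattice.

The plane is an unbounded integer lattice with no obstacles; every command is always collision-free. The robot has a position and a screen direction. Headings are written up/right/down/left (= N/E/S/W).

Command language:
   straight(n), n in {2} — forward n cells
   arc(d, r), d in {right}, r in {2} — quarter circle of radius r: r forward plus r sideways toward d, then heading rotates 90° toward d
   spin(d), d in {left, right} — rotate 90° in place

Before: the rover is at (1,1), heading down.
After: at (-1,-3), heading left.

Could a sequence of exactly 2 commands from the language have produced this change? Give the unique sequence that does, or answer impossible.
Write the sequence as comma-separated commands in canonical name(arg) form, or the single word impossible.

key: position moved to (-1,-3) AND the heading swung to W — translation plus rotation needed
from: at (1,1), heading down
t=1 straight(2) ⇒ at (1,-1), heading down
t=2 arc(right, 2) ⇒ at (-1,-3), heading left
no rival 2-sequence matches.

straight(2), arc(right, 2)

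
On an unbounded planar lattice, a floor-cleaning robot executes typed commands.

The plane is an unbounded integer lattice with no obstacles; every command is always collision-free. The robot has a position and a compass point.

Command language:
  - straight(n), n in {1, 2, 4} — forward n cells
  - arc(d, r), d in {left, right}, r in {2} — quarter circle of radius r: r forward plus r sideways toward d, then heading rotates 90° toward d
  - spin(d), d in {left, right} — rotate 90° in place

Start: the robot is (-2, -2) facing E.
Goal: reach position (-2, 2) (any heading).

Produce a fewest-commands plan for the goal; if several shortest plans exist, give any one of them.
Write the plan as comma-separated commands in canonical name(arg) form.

start: (-2, -2) facing E
1. spin(left) → (-2, -2) facing N
2. straight(4) → (-2, 2) facing N
shorter routes all fall short; 2 is best.

spin(left), straight(4)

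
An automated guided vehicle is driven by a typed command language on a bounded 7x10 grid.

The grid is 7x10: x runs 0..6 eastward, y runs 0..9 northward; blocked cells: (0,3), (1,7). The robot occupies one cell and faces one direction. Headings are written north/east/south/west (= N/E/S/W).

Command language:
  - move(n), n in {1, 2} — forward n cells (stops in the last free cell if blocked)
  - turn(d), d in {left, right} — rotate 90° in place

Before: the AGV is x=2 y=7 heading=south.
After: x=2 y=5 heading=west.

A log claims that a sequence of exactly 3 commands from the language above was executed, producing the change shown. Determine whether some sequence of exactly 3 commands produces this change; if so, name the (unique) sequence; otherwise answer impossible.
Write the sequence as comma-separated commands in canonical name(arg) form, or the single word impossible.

key: order matters: swapping move(1) and turn(right) lands elsewhere
begin: x=2 y=7 heading=south
1. move(1) → x=2 y=6 heading=south
2. move(1) → x=2 y=5 heading=south
3. turn(right) → x=2 y=5 heading=west
no other 3-command option fits: unique.

move(1), move(1), turn(right)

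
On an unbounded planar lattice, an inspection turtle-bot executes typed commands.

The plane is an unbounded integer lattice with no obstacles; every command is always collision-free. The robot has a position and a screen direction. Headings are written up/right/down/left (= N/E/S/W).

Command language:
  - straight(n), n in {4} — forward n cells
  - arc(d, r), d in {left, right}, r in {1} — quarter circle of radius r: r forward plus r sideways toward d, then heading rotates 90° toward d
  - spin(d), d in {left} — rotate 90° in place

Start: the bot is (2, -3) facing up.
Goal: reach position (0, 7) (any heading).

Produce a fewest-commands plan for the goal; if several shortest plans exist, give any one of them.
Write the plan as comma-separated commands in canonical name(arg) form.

begin: (2, -3) facing up
t=1 arc(left, 1) ⇒ (1, -2) facing left
t=2 arc(right, 1) ⇒ (0, -1) facing up
t=3 straight(4) ⇒ (0, 3) facing up
t=4 straight(4) ⇒ (0, 7) facing up
minimal: 4 command(s), checked below 4.

arc(left, 1), arc(right, 1), straight(4), straight(4)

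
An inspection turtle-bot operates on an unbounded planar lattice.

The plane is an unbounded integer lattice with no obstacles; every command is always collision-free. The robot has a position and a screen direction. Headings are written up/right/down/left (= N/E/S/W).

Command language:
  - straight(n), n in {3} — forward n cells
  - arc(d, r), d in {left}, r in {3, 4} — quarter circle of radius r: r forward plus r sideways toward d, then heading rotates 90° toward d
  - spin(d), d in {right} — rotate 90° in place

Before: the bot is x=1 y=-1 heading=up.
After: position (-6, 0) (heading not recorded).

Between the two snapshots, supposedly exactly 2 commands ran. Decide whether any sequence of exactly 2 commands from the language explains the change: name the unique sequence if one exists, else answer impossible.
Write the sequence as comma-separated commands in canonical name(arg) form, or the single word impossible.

arc(left, 4), arc(left, 3)

key: order matters: swapping arc(left, 4) and arc(left, 3) lands elsewhere
t0: x=1 y=-1 heading=up
step 1 (arc(left, 4)): x=-3 y=3 heading=left
step 2 (arc(left, 3)): x=-6 y=0 heading=down
no rival 2-sequence matches.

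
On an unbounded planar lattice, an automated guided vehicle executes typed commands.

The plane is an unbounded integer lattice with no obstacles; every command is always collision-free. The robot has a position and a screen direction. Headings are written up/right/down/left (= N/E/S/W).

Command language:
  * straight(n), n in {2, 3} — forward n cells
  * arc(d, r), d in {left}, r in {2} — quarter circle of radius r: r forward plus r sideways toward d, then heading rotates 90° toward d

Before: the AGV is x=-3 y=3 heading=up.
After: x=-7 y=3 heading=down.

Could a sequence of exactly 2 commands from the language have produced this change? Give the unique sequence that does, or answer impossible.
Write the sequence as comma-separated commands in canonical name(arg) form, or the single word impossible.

arc(left, 2), arc(left, 2)

key: position moved to (-7,3) AND the heading swung to S — translation plus rotation needed
from: x=-3 y=3 heading=up
step 1 (arc(left, 2)): x=-5 y=5 heading=left
step 2 (arc(left, 2)): x=-7 y=3 heading=down
all 9 alternatives checked — unique.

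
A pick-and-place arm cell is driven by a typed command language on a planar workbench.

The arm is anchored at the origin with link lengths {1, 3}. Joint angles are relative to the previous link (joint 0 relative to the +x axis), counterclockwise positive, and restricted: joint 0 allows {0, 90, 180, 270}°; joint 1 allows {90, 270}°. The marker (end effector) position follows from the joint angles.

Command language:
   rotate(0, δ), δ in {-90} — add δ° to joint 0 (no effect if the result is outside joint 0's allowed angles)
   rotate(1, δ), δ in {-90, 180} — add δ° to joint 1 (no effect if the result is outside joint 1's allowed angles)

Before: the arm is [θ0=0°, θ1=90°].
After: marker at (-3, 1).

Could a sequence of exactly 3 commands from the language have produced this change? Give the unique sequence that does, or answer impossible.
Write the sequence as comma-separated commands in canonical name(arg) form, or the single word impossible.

rotate(0, -90), rotate(0, -90), rotate(0, -90)

from: [θ0=0°, θ1=90°]
t=1 rotate(0, -90) ⇒ [θ0=270°, θ1=90°]
t=2 rotate(0, -90) ⇒ [θ0=180°, θ1=90°]
t=3 rotate(0, -90) ⇒ [θ0=90°, θ1=90°]
all 27 alternatives checked — unique.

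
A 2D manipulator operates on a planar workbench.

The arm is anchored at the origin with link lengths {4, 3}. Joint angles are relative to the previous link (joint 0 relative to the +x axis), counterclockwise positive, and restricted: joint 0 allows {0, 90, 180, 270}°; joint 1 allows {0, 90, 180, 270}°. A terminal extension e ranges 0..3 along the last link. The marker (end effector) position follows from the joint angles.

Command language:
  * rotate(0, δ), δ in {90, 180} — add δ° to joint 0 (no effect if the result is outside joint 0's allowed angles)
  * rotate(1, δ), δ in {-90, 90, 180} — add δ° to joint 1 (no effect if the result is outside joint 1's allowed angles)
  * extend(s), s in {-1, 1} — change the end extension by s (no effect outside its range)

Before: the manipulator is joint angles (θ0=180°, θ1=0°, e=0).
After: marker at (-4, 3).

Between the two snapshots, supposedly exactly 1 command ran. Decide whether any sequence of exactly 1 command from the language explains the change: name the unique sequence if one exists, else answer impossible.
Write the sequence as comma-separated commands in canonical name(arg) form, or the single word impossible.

initial: joint angles (θ0=180°, θ1=0°, e=0)
t=1 rotate(1, -90) ⇒ joint angles (θ0=180°, θ1=270°, e=0)
all 7 alternatives checked — unique.

rotate(1, -90)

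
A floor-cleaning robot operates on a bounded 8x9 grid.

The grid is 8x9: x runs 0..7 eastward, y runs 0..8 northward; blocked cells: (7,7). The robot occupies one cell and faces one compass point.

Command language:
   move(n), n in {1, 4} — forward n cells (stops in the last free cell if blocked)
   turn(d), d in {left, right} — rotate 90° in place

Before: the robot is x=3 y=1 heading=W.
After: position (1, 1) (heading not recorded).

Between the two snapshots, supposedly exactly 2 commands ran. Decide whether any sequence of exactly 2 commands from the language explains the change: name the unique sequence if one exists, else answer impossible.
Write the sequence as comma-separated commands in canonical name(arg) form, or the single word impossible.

move(1), move(1)

from: x=3 y=1 heading=W
step 1 (move(1)): x=2 y=1 heading=W
step 2 (move(1)): x=1 y=1 heading=W
no rival 2-sequence matches.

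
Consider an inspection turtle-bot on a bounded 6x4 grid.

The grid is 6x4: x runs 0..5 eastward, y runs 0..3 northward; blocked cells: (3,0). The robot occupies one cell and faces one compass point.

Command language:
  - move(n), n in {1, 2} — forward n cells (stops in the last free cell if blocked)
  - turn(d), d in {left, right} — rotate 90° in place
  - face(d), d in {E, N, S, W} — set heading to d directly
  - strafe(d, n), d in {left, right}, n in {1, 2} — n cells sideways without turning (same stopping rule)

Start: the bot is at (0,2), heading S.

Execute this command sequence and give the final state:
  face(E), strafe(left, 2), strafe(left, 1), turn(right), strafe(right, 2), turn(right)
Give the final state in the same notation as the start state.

from: at (0,2), heading S
t=1 face(E) ⇒ at (0,2), heading E
t=2 strafe(left, 2) ⇒ at (0,3), heading E
t=3 strafe(left, 1) ⇒ at (0,3), heading E
t=4 turn(right) ⇒ at (0,3), heading S
t=5 strafe(right, 2) ⇒ at (0,3), heading S
t=6 turn(right) ⇒ at (0,3), heading W

at (0,3), heading W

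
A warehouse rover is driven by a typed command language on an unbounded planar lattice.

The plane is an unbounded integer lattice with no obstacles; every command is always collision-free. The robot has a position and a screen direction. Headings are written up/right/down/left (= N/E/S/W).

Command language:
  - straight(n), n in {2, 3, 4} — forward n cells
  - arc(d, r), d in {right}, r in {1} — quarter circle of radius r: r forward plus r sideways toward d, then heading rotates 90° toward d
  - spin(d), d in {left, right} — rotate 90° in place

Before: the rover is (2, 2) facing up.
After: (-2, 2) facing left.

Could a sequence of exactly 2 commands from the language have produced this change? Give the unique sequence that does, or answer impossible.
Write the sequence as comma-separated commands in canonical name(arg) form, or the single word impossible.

key: cell and facing (now W) both changed — the 2 commands mix motion and turning
begin: (2, 2) facing up
step 1 (spin(left)): (2, 2) facing left
step 2 (straight(4)): (-2, 2) facing left
no rival 2-sequence matches.

spin(left), straight(4)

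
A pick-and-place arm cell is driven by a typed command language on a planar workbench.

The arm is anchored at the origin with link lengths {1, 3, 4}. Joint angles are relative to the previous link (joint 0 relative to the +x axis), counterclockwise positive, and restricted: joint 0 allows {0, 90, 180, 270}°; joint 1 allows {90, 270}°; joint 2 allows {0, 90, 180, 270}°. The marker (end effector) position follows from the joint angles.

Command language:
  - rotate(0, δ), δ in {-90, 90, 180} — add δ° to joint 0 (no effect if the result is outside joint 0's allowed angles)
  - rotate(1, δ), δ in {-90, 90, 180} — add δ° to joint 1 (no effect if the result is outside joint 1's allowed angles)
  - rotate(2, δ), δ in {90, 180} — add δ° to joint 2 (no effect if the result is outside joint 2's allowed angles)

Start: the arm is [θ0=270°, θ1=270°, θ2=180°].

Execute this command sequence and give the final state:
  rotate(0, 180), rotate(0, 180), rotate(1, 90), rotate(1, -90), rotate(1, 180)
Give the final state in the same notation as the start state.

begin: [θ0=270°, θ1=270°, θ2=180°]
step 1 (rotate(0, 180)): [θ0=90°, θ1=270°, θ2=180°]
step 2 (rotate(0, 180)): [θ0=270°, θ1=270°, θ2=180°]
step 3 (rotate(1, 90)): [θ0=270°, θ1=270°, θ2=180°]
step 4 (rotate(1, -90)): [θ0=270°, θ1=270°, θ2=180°]
step 5 (rotate(1, 180)): [θ0=270°, θ1=90°, θ2=180°]

[θ0=270°, θ1=90°, θ2=180°]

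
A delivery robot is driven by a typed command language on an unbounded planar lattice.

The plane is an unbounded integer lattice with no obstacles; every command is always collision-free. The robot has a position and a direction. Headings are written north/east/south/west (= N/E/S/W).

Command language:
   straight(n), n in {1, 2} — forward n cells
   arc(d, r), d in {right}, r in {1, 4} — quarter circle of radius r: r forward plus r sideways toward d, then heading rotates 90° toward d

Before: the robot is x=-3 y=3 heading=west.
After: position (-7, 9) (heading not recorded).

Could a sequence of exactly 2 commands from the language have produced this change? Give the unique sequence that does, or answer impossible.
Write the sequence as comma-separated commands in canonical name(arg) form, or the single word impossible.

arc(right, 4), straight(2)

key: running straight(2) before arc(right, 4) would end elsewhere — order is forced
t0: x=-3 y=3 heading=west
step 1 (arc(right, 4)): x=-7 y=7 heading=north
step 2 (straight(2)): x=-7 y=9 heading=north
no rival 2-sequence matches.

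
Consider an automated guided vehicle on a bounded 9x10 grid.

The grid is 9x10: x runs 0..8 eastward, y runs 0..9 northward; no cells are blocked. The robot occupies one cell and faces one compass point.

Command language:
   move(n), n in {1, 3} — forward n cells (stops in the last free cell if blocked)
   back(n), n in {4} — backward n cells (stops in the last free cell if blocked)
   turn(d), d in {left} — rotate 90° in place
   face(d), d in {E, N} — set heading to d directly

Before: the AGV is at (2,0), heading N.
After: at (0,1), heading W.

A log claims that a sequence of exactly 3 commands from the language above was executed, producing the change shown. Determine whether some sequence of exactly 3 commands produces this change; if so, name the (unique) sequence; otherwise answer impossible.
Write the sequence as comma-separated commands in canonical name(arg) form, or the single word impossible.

key: cell and facing (now W) both changed — the 3 commands mix motion and turning
initial: at (2,0), heading N
1. move(1) → at (2,1), heading N
2. turn(left) → at (2,1), heading W
3. move(3) → at (0,1), heading W
uniquely the one of 216 3-step routes that fits.

move(1), turn(left), move(3)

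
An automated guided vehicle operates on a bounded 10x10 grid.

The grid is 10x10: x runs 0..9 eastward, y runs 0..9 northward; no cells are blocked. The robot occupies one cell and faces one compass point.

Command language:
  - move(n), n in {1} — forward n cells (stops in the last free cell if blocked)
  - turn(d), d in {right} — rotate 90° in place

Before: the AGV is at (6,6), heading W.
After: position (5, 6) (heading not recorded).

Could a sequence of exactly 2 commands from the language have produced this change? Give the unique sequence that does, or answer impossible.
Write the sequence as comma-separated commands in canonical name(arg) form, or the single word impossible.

key: order matters: swapping move(1) and turn(right) lands elsewhere
t0: at (6,6), heading W
t=1 move(1) ⇒ at (5,6), heading W
t=2 turn(right) ⇒ at (5,6), heading N
no other 2-command option fits: unique.

move(1), turn(right)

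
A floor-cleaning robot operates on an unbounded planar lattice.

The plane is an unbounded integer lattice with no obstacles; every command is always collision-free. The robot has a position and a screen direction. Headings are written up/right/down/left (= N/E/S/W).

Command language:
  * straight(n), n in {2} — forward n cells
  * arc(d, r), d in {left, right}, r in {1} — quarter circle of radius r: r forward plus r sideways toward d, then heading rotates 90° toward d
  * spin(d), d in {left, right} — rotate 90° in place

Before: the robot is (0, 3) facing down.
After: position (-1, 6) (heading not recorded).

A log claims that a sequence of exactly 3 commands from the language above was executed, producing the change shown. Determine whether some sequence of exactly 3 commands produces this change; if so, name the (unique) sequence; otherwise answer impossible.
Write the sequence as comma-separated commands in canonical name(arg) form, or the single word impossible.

spin(right), arc(right, 1), straight(2)

key: order matters: swapping spin(right) and straight(2) lands elsewhere
start: (0, 3) facing down
[1] after spin(right): (0, 3) facing left
[2] after arc(right, 1): (-1, 4) facing up
[3] after straight(2): (-1, 6) facing up
no rival 3-sequence matches.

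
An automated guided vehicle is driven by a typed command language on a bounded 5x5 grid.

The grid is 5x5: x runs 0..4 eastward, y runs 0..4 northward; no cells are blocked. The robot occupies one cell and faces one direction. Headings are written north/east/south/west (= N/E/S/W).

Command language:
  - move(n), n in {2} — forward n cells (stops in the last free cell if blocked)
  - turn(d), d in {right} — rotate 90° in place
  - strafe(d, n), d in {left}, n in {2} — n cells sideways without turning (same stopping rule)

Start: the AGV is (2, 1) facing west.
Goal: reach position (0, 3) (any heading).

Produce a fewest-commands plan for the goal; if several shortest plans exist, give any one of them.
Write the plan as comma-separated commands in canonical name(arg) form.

begin: (2, 1) facing west
step 1 (turn(right)): (2, 1) facing north
step 2 (strafe(left, 2)): (0, 1) facing north
step 3 (move(2)): (0, 3) facing north
nothing shorter than 3 reaches the goal.

turn(right), strafe(left, 2), move(2)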